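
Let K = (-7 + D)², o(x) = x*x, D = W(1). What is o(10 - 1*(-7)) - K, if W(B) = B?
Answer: 253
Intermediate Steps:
D = 1
o(x) = x²
K = 36 (K = (-7 + 1)² = (-6)² = 36)
o(10 - 1*(-7)) - K = (10 - 1*(-7))² - 1*36 = (10 + 7)² - 36 = 17² - 36 = 289 - 36 = 253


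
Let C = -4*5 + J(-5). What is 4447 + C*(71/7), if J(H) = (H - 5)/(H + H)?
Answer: 29780/7 ≈ 4254.3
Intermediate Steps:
J(H) = (-5 + H)/(2*H) (J(H) = (-5 + H)/((2*H)) = (-5 + H)*(1/(2*H)) = (-5 + H)/(2*H))
C = -19 (C = -4*5 + (1/2)*(-5 - 5)/(-5) = -20 + (1/2)*(-1/5)*(-10) = -20 + 1 = -19)
4447 + C*(71/7) = 4447 - 1349/7 = 29780/7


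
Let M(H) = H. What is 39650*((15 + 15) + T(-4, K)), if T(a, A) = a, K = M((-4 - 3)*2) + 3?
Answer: 1030900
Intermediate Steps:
K = -11 (K = (-4 - 3)*2 + 3 = -7*2 + 3 = -14 + 3 = -11)
39650*((15 + 15) + T(-4, K)) = 39650*((15 + 15) - 4) = 39650*(30 - 4) = 39650*26 = 1030900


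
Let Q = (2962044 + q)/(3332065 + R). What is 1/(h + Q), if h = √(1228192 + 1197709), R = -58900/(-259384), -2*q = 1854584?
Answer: -28509615642813032049280/113257345742104936113826879861 + 46686720996333875941225*√2425901/113257345742104936113826879861 ≈ 0.00064179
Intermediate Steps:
q = -927292 (q = -½*1854584 = -927292)
R = 14725/64846 (R = -58900*(-1/259384) = 14725/64846 ≈ 0.22708)
h = √2425901 ≈ 1557.5
Q = 131945528192/216071101715 (Q = (2962044 - 927292)/(3332065 + 14725/64846) = 2034752/(216071101715/64846) = 2034752*(64846/216071101715) = 131945528192/216071101715 ≈ 0.61066)
1/(h + Q) = 1/(√2425901 + 131945528192/216071101715) = 1/(131945528192/216071101715 + √2425901)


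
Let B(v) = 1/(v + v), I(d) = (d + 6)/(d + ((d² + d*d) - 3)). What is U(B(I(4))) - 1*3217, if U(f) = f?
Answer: -64307/20 ≈ -3215.4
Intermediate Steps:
I(d) = (6 + d)/(-3 + d + 2*d²) (I(d) = (6 + d)/(d + ((d² + d²) - 3)) = (6 + d)/(d + (2*d² - 3)) = (6 + d)/(d + (-3 + 2*d²)) = (6 + d)/(-3 + d + 2*d²))
B(v) = 1/(2*v)
U(B(I(4))) - 1*3217 = 1/(2*(((6 + 4)/(-3 + 4 + 2*4²)))) - 1*3217 = 1/(2*((10/(-3 + 4 + 2*16)))) - 3217 = 1/(2*((10/(-3 + 4 + 32)))) - 3217 = 1/(2*((10/33))) - 3217 = 1/(2*(((1/33)*10))) - 3217 = 1/(2*(10/33)) - 3217 = (½)*(33/10) - 3217 = 33/20 - 3217 = -64307/20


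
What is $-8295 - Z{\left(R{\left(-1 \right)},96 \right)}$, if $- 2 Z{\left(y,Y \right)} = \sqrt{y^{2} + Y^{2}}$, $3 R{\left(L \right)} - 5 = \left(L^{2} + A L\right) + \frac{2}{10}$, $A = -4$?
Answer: $-8295 + \frac{\sqrt{230689}}{10} \approx -8247.0$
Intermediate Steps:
$R{\left(L \right)} = \frac{26}{15} - \frac{4 L}{3} + \frac{L^{2}}{3}$ ($R{\left(L \right)} = \frac{5}{3} + \frac{\left(L^{2} - 4 L\right) + \frac{2}{10}}{3} = \frac{5}{3} + \frac{\left(L^{2} - 4 L\right) + 2 \cdot \frac{1}{10}}{3} = \frac{5}{3} + \frac{\left(L^{2} - 4 L\right) + \frac{1}{5}}{3} = \frac{5}{3} + \frac{\frac{1}{5} + L^{2} - 4 L}{3} = \frac{5}{3} + \left(\frac{1}{15} - \frac{4 L}{3} + \frac{L^{2}}{3}\right) = \frac{26}{15} - \frac{4 L}{3} + \frac{L^{2}}{3}$)
$Z{\left(y,Y \right)} = - \frac{\sqrt{Y^{2} + y^{2}}}{2}$ ($Z{\left(y,Y \right)} = - \frac{\sqrt{y^{2} + Y^{2}}}{2} = - \frac{\sqrt{Y^{2} + y^{2}}}{2}$)
$-8295 - Z{\left(R{\left(-1 \right)},96 \right)} = -8295 - - \frac{\sqrt{96^{2} + \left(\frac{26}{15} - - \frac{4}{3} + \frac{\left(-1\right)^{2}}{3}\right)^{2}}}{2} = -8295 - - \frac{\sqrt{9216 + \left(\frac{26}{15} + \frac{4}{3} + \frac{1}{3} \cdot 1\right)^{2}}}{2} = -8295 - - \frac{\sqrt{9216 + \left(\frac{26}{15} + \frac{4}{3} + \frac{1}{3}\right)^{2}}}{2} = -8295 - - \frac{\sqrt{9216 + \left(\frac{17}{5}\right)^{2}}}{2} = -8295 - - \frac{\sqrt{9216 + \frac{289}{25}}}{2} = -8295 - - \frac{\sqrt{\frac{230689}{25}}}{2} = -8295 - - \frac{\frac{1}{5} \sqrt{230689}}{2} = -8295 - - \frac{\sqrt{230689}}{10} = -8295 + \frac{\sqrt{230689}}{10}$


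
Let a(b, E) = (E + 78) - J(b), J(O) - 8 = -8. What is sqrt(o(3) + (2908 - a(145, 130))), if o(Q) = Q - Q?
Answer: 30*sqrt(3) ≈ 51.962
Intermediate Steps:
J(O) = 0 (J(O) = 8 - 8 = 0)
a(b, E) = 78 + E (a(b, E) = (E + 78) - 1*0 = (78 + E) + 0 = 78 + E)
o(Q) = 0
sqrt(o(3) + (2908 - a(145, 130))) = sqrt(0 + (2908 - (78 + 130))) = sqrt(0 + (2908 - 1*208)) = sqrt(0 + (2908 - 208)) = sqrt(0 + 2700) = sqrt(2700) = 30*sqrt(3)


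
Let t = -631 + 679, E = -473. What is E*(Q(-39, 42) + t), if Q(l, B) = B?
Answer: -42570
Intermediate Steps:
t = 48
E*(Q(-39, 42) + t) = -473*(42 + 48) = -473*90 = -42570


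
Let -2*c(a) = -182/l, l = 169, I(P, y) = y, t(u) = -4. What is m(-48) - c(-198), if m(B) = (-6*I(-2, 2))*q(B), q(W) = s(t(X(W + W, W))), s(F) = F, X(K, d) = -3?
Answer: 617/13 ≈ 47.462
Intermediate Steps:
q(W) = -4
c(a) = 7/13 (c(a) = -(-91)/169 = -½*(-14/13) = 7/13)
m(B) = 48 (m(B) = -6*2*(-4) = -12*(-4) = 48)
m(-48) - c(-198) = 48 - 1*7/13 = 48 - 7/13 = 617/13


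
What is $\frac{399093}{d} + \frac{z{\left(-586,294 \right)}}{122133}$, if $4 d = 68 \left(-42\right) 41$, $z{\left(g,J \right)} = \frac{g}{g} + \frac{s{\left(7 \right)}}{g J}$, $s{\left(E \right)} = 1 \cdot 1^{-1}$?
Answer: $- \frac{199941308782387}{14665968555084} \approx -13.633$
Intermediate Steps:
$s{\left(E \right)} = 1$ ($s{\left(E \right)} = 1 \cdot 1 = 1$)
$z{\left(g,J \right)} = 1 + \frac{1}{J g}$ ($z{\left(g,J \right)} = \frac{g}{g} + 1 \frac{1}{g J} = 1 + 1 \frac{1}{J g} = 1 + \frac{1}{J g}$)
$d = -29274$ ($d = \frac{68 \left(-42\right) 41}{4} = \frac{\left(-2856\right) 41}{4} = \frac{1}{4} \left(-117096\right) = -29274$)
$\frac{399093}{d} + \frac{z{\left(-586,294 \right)}}{122133} = \frac{399093}{-29274} + \frac{1 + \frac{1}{294 \left(-586\right)}}{122133} = 399093 \left(- \frac{1}{29274}\right) + \left(1 + \frac{1}{294} \left(- \frac{1}{586}\right)\right) \frac{1}{122133} = - \frac{133031}{9758} + \left(1 - \frac{1}{172284}\right) \frac{1}{122133} = - \frac{133031}{9758} + \frac{172283}{172284} \cdot \frac{1}{122133} = - \frac{133031}{9758} + \frac{172283}{21041561772} = - \frac{199941308782387}{14665968555084}$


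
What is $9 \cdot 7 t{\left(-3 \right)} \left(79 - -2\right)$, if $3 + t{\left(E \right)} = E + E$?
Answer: $-45927$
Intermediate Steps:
$t{\left(E \right)} = -3 + 2 E$ ($t{\left(E \right)} = -3 + \left(E + E\right) = -3 + 2 E$)
$9 \cdot 7 t{\left(-3 \right)} \left(79 - -2\right) = 9 \cdot 7 \left(-3 + 2 \left(-3\right)\right) \left(79 - -2\right) = 63 \left(-3 - 6\right) \left(79 + 2\right) = 63 \left(-9\right) 81 = \left(-567\right) 81 = -45927$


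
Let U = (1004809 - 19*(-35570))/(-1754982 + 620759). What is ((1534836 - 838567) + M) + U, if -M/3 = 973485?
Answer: -2522724598117/1134223 ≈ -2.2242e+6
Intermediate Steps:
M = -2920455 (M = -3*973485 = -2920455)
U = -1680639/1134223 (U = (1004809 + 675830)/(-1134223) = 1680639*(-1/1134223) = -1680639/1134223 ≈ -1.4818)
((1534836 - 838567) + M) + U = ((1534836 - 838567) - 2920455) - 1680639/1134223 = (696269 - 2920455) - 1680639/1134223 = -2224186 - 1680639/1134223 = -2522724598117/1134223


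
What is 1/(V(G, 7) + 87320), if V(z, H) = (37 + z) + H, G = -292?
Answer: 1/87072 ≈ 1.1485e-5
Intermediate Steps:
V(z, H) = 37 + H + z
1/(V(G, 7) + 87320) = 1/((37 + 7 - 292) + 87320) = 1/(-248 + 87320) = 1/87072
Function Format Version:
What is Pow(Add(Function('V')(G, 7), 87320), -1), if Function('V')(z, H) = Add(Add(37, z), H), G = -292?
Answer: Rational(1, 87072) ≈ 1.1485e-5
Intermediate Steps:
Function('V')(z, H) = Add(37, H, z)
Pow(Add(Function('V')(G, 7), 87320), -1) = Pow(Add(Add(37, 7, -292), 87320), -1) = Pow(Add(-248, 87320), -1) = Pow(87072, -1) = Rational(1, 87072)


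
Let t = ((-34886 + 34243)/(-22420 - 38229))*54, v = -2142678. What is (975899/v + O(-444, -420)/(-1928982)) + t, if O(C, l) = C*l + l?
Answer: 860426847634085/41778946030238934 ≈ 0.020595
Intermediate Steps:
O(C, l) = l + C*l
t = 34722/60649 (t = -643/(-60649)*54 = -643*(-1/60649)*54 = (643/60649)*54 = 34722/60649 ≈ 0.57251)
(975899/v + O(-444, -420)/(-1928982)) + t = (975899/(-2142678) - 420*(1 - 444)/(-1928982)) + 34722/60649 = (975899*(-1/2142678) - 420*(-443)*(-1/1928982)) + 34722/60649 = (-975899/2142678 + 186060*(-1/1928982)) + 34722/60649 = (-975899/2142678 - 31010/321497) + 34722/60649 = -380193045583/688864548966 + 34722/60649 = 860426847634085/41778946030238934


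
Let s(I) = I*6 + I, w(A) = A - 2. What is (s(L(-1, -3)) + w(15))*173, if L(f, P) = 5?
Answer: 8304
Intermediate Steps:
w(A) = -2 + A
s(I) = 7*I (s(I) = 6*I + I = 7*I)
(s(L(-1, -3)) + w(15))*173 = (7*5 + (-2 + 15))*173 = (35 + 13)*173 = 48*173 = 8304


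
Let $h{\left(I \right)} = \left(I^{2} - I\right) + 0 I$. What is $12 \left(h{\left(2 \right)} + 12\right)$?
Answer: $168$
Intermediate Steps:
$h{\left(I \right)} = I^{2} - I$ ($h{\left(I \right)} = \left(I^{2} - I\right) + 0 = I^{2} - I$)
$12 \left(h{\left(2 \right)} + 12\right) = 12 \left(2 \left(-1 + 2\right) + 12\right) = 12 \left(2 \cdot 1 + 12\right) = 12 \left(2 + 12\right) = 12 \cdot 14 = 168$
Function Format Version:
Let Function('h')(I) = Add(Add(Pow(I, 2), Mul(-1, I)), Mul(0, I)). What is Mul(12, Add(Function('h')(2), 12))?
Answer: 168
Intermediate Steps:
Function('h')(I) = Add(Pow(I, 2), Mul(-1, I)) (Function('h')(I) = Add(Add(Pow(I, 2), Mul(-1, I)), 0) = Add(Pow(I, 2), Mul(-1, I)))
Mul(12, Add(Function('h')(2), 12)) = Mul(12, Add(Mul(2, Add(-1, 2)), 12)) = Mul(12, Add(Mul(2, 1), 12)) = Mul(12, Add(2, 12)) = Mul(12, 14) = 168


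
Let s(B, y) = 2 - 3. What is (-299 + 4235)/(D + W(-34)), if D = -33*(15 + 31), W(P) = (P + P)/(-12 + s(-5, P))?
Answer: -25584/9833 ≈ -2.6019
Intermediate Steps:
s(B, y) = -1
W(P) = -2*P/13 (W(P) = (P + P)/(-12 - 1) = (2*P)/(-13) = (2*P)*(-1/13) = -2*P/13)
D = -1518 (D = -33*46 = -1518)
(-299 + 4235)/(D + W(-34)) = (-299 + 4235)/(-1518 - 2/13*(-34)) = 3936/(-1518 + 68/13) = 3936/(-19666/13) = 3936*(-13/19666) = -25584/9833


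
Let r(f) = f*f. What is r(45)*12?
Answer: 24300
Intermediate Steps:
r(f) = f²
r(45)*12 = 45²*12 = 2025*12 = 24300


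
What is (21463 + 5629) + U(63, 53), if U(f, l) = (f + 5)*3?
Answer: 27296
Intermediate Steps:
U(f, l) = 15 + 3*f (U(f, l) = (5 + f)*3 = 15 + 3*f)
(21463 + 5629) + U(63, 53) = (21463 + 5629) + (15 + 3*63) = 27092 + (15 + 189) = 27092 + 204 = 27296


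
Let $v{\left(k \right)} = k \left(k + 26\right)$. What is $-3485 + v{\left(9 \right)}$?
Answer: $-3170$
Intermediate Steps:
$v{\left(k \right)} = k \left(26 + k\right)$
$-3485 + v{\left(9 \right)} = -3485 + 9 \left(26 + 9\right) = -3485 + 9 \cdot 35 = -3485 + 315 = -3170$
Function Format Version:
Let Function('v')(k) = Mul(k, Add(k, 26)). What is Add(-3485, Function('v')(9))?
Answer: -3170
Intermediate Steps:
Function('v')(k) = Mul(k, Add(26, k))
Add(-3485, Function('v')(9)) = Add(-3485, Mul(9, Add(26, 9))) = Add(-3485, Mul(9, 35)) = Add(-3485, 315) = -3170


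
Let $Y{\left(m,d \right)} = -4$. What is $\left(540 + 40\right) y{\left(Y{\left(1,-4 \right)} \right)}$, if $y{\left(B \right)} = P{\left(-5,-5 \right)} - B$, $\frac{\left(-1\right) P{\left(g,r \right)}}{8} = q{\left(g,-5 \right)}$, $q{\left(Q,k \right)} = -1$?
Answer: $6960$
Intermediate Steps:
$P{\left(g,r \right)} = 8$ ($P{\left(g,r \right)} = \left(-8\right) \left(-1\right) = 8$)
$y{\left(B \right)} = 8 - B$
$\left(540 + 40\right) y{\left(Y{\left(1,-4 \right)} \right)} = \left(540 + 40\right) \left(8 - -4\right) = 580 \left(8 + 4\right) = 580 \cdot 12 = 6960$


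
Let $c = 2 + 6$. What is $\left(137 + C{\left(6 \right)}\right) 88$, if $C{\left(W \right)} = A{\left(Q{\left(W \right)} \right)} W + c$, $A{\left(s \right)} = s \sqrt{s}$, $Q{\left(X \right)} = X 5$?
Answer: $12760 + 15840 \sqrt{30} \approx 99519.0$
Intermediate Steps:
$Q{\left(X \right)} = 5 X$
$A{\left(s \right)} = s^{\frac{3}{2}}$
$c = 8$
$C{\left(W \right)} = 8 + 5 \sqrt{5} W^{\frac{5}{2}}$ ($C{\left(W \right)} = \left(5 W\right)^{\frac{3}{2}} W + 8 = 5 \sqrt{5} W^{\frac{3}{2}} W + 8 = 5 \sqrt{5} W^{\frac{5}{2}} + 8 = 8 + 5 \sqrt{5} W^{\frac{5}{2}}$)
$\left(137 + C{\left(6 \right)}\right) 88 = \left(137 + \left(8 + 5 \sqrt{5} \cdot 6^{\frac{5}{2}}\right)\right) 88 = \left(137 + \left(8 + 5 \sqrt{5} \cdot 36 \sqrt{6}\right)\right) 88 = \left(137 + \left(8 + 180 \sqrt{30}\right)\right) 88 = \left(145 + 180 \sqrt{30}\right) 88 = 12760 + 15840 \sqrt{30}$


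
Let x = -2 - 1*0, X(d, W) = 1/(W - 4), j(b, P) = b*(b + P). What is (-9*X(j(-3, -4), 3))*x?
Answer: -18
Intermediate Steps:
j(b, P) = b*(P + b)
X(d, W) = 1/(-4 + W)
x = -2 (x = -2 + 0 = -2)
(-9*X(j(-3, -4), 3))*x = -9/(-4 + 3)*(-2) = -9/(-1)*(-2) = -9*(-1)*(-2) = 9*(-2) = -18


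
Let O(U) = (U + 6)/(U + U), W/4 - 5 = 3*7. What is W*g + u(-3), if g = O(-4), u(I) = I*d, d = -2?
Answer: -20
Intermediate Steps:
u(I) = -2*I (u(I) = I*(-2) = -2*I)
W = 104 (W = 20 + 4*(3*7) = 20 + 4*21 = 20 + 84 = 104)
O(U) = (6 + U)/(2*U) (O(U) = (6 + U)/((2*U)) = (6 + U)*(1/(2*U)) = (6 + U)/(2*U))
g = -¼ (g = (½)*(6 - 4)/(-4) = (½)*(-¼)*2 = -¼ ≈ -0.25000)
W*g + u(-3) = 104*(-¼) - 2*(-3) = -26 + 6 = -20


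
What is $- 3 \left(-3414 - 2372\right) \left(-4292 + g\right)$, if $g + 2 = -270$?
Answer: $-79221912$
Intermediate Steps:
$g = -272$ ($g = -2 - 270 = -272$)
$- 3 \left(-3414 - 2372\right) \left(-4292 + g\right) = - 3 \left(-3414 - 2372\right) \left(-4292 - 272\right) = - 3 \left(\left(-5786\right) \left(-4564\right)\right) = \left(-3\right) 26407304 = -79221912$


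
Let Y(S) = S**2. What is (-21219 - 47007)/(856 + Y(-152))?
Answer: -34113/11980 ≈ -2.8475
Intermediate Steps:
(-21219 - 47007)/(856 + Y(-152)) = (-21219 - 47007)/(856 + (-152)**2) = -68226/(856 + 23104) = -68226/23960 = -68226*1/23960 = -34113/11980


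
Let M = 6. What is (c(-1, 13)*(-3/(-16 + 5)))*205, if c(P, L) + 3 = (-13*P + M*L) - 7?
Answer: 49815/11 ≈ 4528.6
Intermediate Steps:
c(P, L) = -10 - 13*P + 6*L (c(P, L) = -3 + ((-13*P + 6*L) - 7) = -3 + (-7 - 13*P + 6*L) = -10 - 13*P + 6*L)
(c(-1, 13)*(-3/(-16 + 5)))*205 = ((-10 - 13*(-1) + 6*13)*(-3/(-16 + 5)))*205 = ((-10 + 13 + 78)*(-3/(-11)))*205 = (81*(-3*(-1/11)))*205 = (81*(3/11))*205 = (243/11)*205 = 49815/11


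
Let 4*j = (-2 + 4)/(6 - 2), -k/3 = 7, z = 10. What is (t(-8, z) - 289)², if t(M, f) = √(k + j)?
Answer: (1156 - I*√334)²/16 ≈ 83500.0 - 2640.8*I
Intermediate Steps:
k = -21 (k = -3*7 = -21)
j = ⅛ (j = ((-2 + 4)/(6 - 2))/4 = (2/4)/4 = (2*(¼))/4 = (¼)*(½) = ⅛ ≈ 0.12500)
t(M, f) = I*√334/4 (t(M, f) = √(-21 + ⅛) = √(-167/8) = I*√334/4)
(t(-8, z) - 289)² = (I*√334/4 - 289)² = (-289 + I*√334/4)²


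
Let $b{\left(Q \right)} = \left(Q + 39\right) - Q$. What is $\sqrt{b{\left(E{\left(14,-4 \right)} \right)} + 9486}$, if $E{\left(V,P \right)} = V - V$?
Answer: $5 \sqrt{381} \approx 97.596$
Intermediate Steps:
$E{\left(V,P \right)} = 0$
$b{\left(Q \right)} = 39$ ($b{\left(Q \right)} = \left(39 + Q\right) - Q = 39$)
$\sqrt{b{\left(E{\left(14,-4 \right)} \right)} + 9486} = \sqrt{39 + 9486} = \sqrt{9525} = 5 \sqrt{381}$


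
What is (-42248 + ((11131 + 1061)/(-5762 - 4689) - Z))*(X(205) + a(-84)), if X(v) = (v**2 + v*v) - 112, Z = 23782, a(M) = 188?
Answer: -8293522314996/1493 ≈ -5.5549e+9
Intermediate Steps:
X(v) = -112 + 2*v**2 (X(v) = (v**2 + v**2) - 112 = 2*v**2 - 112 = -112 + 2*v**2)
(-42248 + ((11131 + 1061)/(-5762 - 4689) - Z))*(X(205) + a(-84)) = (-42248 + ((11131 + 1061)/(-5762 - 4689) - 1*23782))*((-112 + 2*205**2) + 188) = (-42248 + (12192/(-10451) - 23782))*((-112 + 2*42025) + 188) = (-42248 + (12192*(-1/10451) - 23782))*((-112 + 84050) + 188) = (-42248 + (-12192/10451 - 23782))*(83938 + 188) = (-42248 - 248557874/10451)*84126 = -690091722/10451*84126 = -8293522314996/1493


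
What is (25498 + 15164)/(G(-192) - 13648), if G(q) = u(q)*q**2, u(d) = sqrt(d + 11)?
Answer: -17342343/7692407240 - 5855328*I*sqrt(181)/961550905 ≈ -0.0022545 - 0.081925*I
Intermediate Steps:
u(d) = sqrt(11 + d)
G(q) = q**2*sqrt(11 + q) (G(q) = sqrt(11 + q)*q**2 = q**2*sqrt(11 + q))
(25498 + 15164)/(G(-192) - 13648) = (25498 + 15164)/((-192)**2*sqrt(11 - 192) - 13648) = 40662/(36864*sqrt(-181) - 13648) = 40662/(36864*(I*sqrt(181)) - 13648) = 40662/(36864*I*sqrt(181) - 13648) = 40662/(-13648 + 36864*I*sqrt(181))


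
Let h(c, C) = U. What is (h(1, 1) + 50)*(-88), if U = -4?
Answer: -4048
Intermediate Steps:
h(c, C) = -4
(h(1, 1) + 50)*(-88) = (-4 + 50)*(-88) = 46*(-88) = -4048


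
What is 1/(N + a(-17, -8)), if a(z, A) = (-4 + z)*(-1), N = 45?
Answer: 1/66 ≈ 0.015152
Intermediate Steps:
a(z, A) = 4 - z
1/(N + a(-17, -8)) = 1/(45 + (4 - 1*(-17))) = 1/(45 + (4 + 17)) = 1/(45 + 21) = 1/66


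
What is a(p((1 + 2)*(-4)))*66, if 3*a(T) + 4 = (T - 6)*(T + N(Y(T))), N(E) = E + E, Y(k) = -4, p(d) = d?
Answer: 7832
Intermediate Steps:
N(E) = 2*E
a(T) = -4/3 + (-8 + T)*(-6 + T)/3 (a(T) = -4/3 + ((T - 6)*(T + 2*(-4)))/3 = -4/3 + ((-6 + T)*(T - 8))/3 = -4/3 + ((-6 + T)*(-8 + T))/3 = -4/3 + ((-8 + T)*(-6 + T))/3 = -4/3 + (-8 + T)*(-6 + T)/3)
a(p((1 + 2)*(-4)))*66 = (44/3 - 14*(1 + 2)*(-4)/3 + ((1 + 2)*(-4))²/3)*66 = (44/3 - 14*(-4) + (3*(-4))²/3)*66 = (44/3 - 14/3*(-12) + (⅓)*(-12)²)*66 = (44/3 + 56 + (⅓)*144)*66 = (44/3 + 56 + 48)*66 = (356/3)*66 = 7832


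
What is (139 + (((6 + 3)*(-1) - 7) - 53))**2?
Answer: 4900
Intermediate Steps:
(139 + (((6 + 3)*(-1) - 7) - 53))**2 = (139 + ((9*(-1) - 7) - 53))**2 = (139 + ((-9 - 7) - 53))**2 = (139 + (-16 - 53))**2 = (139 - 69)**2 = 70**2 = 4900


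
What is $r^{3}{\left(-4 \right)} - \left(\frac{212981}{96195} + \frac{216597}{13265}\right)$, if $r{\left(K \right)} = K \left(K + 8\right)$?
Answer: $- \frac{1050053200436}{255205335} \approx -4114.5$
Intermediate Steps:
$r{\left(K \right)} = K \left(8 + K\right)$
$r^{3}{\left(-4 \right)} - \left(\frac{212981}{96195} + \frac{216597}{13265}\right) = \left(- 4 \left(8 - 4\right)\right)^{3} - \left(\frac{212981}{96195} + \frac{216597}{13265}\right) = \left(\left(-4\right) 4\right)^{3} - \frac{4732148276}{255205335} = \left(-16\right)^{3} - \frac{4732148276}{255205335} = -4096 - \frac{4732148276}{255205335} = - \frac{1050053200436}{255205335}$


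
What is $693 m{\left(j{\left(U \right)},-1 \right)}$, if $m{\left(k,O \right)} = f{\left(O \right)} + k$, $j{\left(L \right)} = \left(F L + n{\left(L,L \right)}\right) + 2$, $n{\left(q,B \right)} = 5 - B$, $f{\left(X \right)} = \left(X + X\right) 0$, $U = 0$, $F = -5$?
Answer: $4851$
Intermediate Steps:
$f{\left(X \right)} = 0$ ($f{\left(X \right)} = 2 X 0 = 0$)
$j{\left(L \right)} = 7 - 6 L$ ($j{\left(L \right)} = \left(- 5 L - \left(-5 + L\right)\right) + 2 = \left(5 - 6 L\right) + 2 = 7 - 6 L$)
$m{\left(k,O \right)} = k$ ($m{\left(k,O \right)} = 0 + k = k$)
$693 m{\left(j{\left(U \right)},-1 \right)} = 693 \left(7 - 0\right) = 693 \left(7 + 0\right) = 693 \cdot 7 = 4851$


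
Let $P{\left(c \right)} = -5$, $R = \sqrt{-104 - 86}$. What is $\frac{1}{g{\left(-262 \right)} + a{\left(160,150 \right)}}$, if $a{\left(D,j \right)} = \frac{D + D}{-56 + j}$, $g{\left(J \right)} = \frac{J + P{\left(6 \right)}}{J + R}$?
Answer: $\frac{672160066}{2971735961} - \frac{589803 i \sqrt{190}}{2971735961} \approx 0.22618 - 0.0027357 i$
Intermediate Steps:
$R = i \sqrt{190}$ ($R = \sqrt{-190} = i \sqrt{190} \approx 13.784 i$)
$g{\left(J \right)} = \frac{-5 + J}{J + i \sqrt{190}}$ ($g{\left(J \right)} = \frac{J - 5}{J + i \sqrt{190}} = \frac{-5 + J}{J + i \sqrt{190}}$)
$a{\left(D,j \right)} = \frac{2 D}{-56 + j}$
$\frac{1}{g{\left(-262 \right)} + a{\left(160,150 \right)}} = \frac{1}{\frac{-5 - 262}{-262 + i \sqrt{190}} + 2 \cdot 160 \frac{1}{-56 + 150}} = \frac{1}{\frac{1}{-262 + i \sqrt{190}} \left(-267\right) + 2 \cdot 160 \cdot \frac{1}{94}} = \frac{1}{- \frac{267}{-262 + i \sqrt{190}} + 2 \cdot 160 \cdot \frac{1}{94}} = \frac{1}{- \frac{267}{-262 + i \sqrt{190}} + \frac{160}{47}} = \frac{1}{\frac{160}{47} - \frac{267}{-262 + i \sqrt{190}}}$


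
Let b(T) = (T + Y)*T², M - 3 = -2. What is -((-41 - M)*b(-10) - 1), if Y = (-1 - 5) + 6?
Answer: -41999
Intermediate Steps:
M = 1 (M = 3 - 2 = 1)
Y = 0 (Y = -6 + 6 = 0)
b(T) = T³ (b(T) = (T + 0)*T² = T*T² = T³)
-((-41 - M)*b(-10) - 1) = -((-41 - 1*1)*(-10)³ - 1) = -((-41 - 1)*(-1000) - 1) = -(-42*(-1000) - 1) = -(42000 - 1) = -1*41999 = -41999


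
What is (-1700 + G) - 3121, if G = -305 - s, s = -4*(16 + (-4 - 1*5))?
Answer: -5098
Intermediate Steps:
s = -28 (s = -4*(16 + (-4 - 5)) = -4*(16 - 9) = -4*7 = -28)
G = -277 (G = -305 - 1*(-28) = -305 + 28 = -277)
(-1700 + G) - 3121 = (-1700 - 277) - 3121 = -1977 - 3121 = -5098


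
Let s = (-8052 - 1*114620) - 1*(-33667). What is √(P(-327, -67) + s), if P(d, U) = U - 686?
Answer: I*√89758 ≈ 299.6*I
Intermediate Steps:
P(d, U) = -686 + U
s = -89005 (s = (-8052 - 114620) + 33667 = -122672 + 33667 = -89005)
√(P(-327, -67) + s) = √((-686 - 67) - 89005) = √(-753 - 89005) = √(-89758) = I*√89758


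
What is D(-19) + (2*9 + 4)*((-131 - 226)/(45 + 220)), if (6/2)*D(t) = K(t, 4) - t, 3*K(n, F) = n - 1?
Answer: -60881/2385 ≈ -25.527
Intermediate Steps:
K(n, F) = -⅓ + n/3 (K(n, F) = (n - 1)/3 = (-1 + n)/3 = -⅓ + n/3)
D(t) = -⅑ - 2*t/9 (D(t) = ((-⅓ + t/3) - t)/3 = (-⅓ - 2*t/3)/3 = -⅑ - 2*t/9)
D(-19) + (2*9 + 4)*((-131 - 226)/(45 + 220)) = (-⅑ - 2/9*(-19)) + (2*9 + 4)*((-131 - 226)/(45 + 220)) = (-⅑ + 38/9) + (18 + 4)*(-357/265) = 37/9 + 22*(-357*1/265) = 37/9 + 22*(-357/265) = 37/9 - 7854/265 = -60881/2385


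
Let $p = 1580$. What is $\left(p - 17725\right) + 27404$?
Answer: $11259$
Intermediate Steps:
$\left(p - 17725\right) + 27404 = \left(1580 - 17725\right) + 27404 = -16145 + 27404 = 11259$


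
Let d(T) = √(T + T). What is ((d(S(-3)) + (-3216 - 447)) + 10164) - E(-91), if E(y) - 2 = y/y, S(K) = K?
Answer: 6498 + I*√6 ≈ 6498.0 + 2.4495*I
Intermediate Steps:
d(T) = √2*√T (d(T) = √(2*T) = √2*√T)
E(y) = 3 (E(y) = 2 + y/y = 2 + 1 = 3)
((d(S(-3)) + (-3216 - 447)) + 10164) - E(-91) = ((√2*√(-3) + (-3216 - 447)) + 10164) - 1*3 = ((√2*(I*√3) - 3663) + 10164) - 3 = ((I*√6 - 3663) + 10164) - 3 = ((-3663 + I*√6) + 10164) - 3 = (6501 + I*√6) - 3 = 6498 + I*√6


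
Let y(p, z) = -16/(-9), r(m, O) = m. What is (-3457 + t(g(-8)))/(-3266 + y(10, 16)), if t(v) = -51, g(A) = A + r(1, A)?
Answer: 15786/14689 ≈ 1.0747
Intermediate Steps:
y(p, z) = 16/9 (y(p, z) = -16*(-⅑) = 16/9)
g(A) = 1 + A (g(A) = A + 1 = 1 + A)
(-3457 + t(g(-8)))/(-3266 + y(10, 16)) = (-3457 - 51)/(-3266 + 16/9) = -3508/(-29378/9) = -3508*(-9/29378) = 15786/14689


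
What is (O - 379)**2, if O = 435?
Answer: 3136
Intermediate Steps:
(O - 379)**2 = (435 - 379)**2 = 56**2 = 3136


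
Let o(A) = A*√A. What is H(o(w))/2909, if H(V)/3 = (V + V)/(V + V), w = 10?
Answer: 3/2909 ≈ 0.0010313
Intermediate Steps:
o(A) = A^(3/2)
H(V) = 3 (H(V) = 3*((V + V)/(V + V)) = 3*((2*V)/((2*V))) = 3*((2*V)*(1/(2*V))) = 3*1 = 3)
H(o(w))/2909 = 3/2909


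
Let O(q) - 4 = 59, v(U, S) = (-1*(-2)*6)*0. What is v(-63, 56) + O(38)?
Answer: 63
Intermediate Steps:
v(U, S) = 0 (v(U, S) = (2*6)*0 = 12*0 = 0)
O(q) = 63 (O(q) = 4 + 59 = 63)
v(-63, 56) + O(38) = 0 + 63 = 63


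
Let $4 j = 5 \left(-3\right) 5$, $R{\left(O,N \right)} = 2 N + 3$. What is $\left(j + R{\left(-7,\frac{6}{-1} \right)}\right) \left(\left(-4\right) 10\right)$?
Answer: $1110$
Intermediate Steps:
$R{\left(O,N \right)} = 3 + 2 N$
$j = - \frac{75}{4}$ ($j = \frac{5 \left(-3\right) 5}{4} = \frac{\left(-15\right) 5}{4} = \frac{1}{4} \left(-75\right) = - \frac{75}{4} \approx -18.75$)
$\left(j + R{\left(-7,\frac{6}{-1} \right)}\right) \left(\left(-4\right) 10\right) = \left(- \frac{75}{4} + \left(3 + 2 \frac{6}{-1}\right)\right) \left(\left(-4\right) 10\right) = \left(- \frac{75}{4} + \left(3 + 2 \cdot 6 \left(-1\right)\right)\right) \left(-40\right) = \left(- \frac{75}{4} + \left(3 + 2 \left(-6\right)\right)\right) \left(-40\right) = \left(- \frac{75}{4} + \left(3 - 12\right)\right) \left(-40\right) = \left(- \frac{75}{4} - 9\right) \left(-40\right) = \left(- \frac{111}{4}\right) \left(-40\right) = 1110$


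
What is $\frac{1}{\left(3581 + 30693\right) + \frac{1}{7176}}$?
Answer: $\frac{7176}{245950225} \approx 2.9177 \cdot 10^{-5}$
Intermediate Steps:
$\frac{1}{\left(3581 + 30693\right) + \frac{1}{7176}} = \frac{1}{34274 + \frac{1}{7176}} = \frac{1}{\frac{245950225}{7176}} = \frac{7176}{245950225}$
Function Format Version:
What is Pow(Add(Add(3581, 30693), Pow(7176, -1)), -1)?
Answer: Rational(7176, 245950225) ≈ 2.9177e-5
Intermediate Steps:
Pow(Add(Add(3581, 30693), Pow(7176, -1)), -1) = Pow(Add(34274, Rational(1, 7176)), -1) = Pow(Rational(245950225, 7176), -1) = Rational(7176, 245950225)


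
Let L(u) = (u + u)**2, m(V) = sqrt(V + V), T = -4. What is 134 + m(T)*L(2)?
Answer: 134 + 32*I*sqrt(2) ≈ 134.0 + 45.255*I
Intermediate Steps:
m(V) = sqrt(2)*sqrt(V) (m(V) = sqrt(2*V) = sqrt(2)*sqrt(V))
L(u) = 4*u**2 (L(u) = (2*u)**2 = 4*u**2)
134 + m(T)*L(2) = 134 + (sqrt(2)*sqrt(-4))*(4*2**2) = 134 + (sqrt(2)*(2*I))*(4*4) = 134 + (2*I*sqrt(2))*16 = 134 + 32*I*sqrt(2)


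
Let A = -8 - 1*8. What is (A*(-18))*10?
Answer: 2880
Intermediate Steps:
A = -16 (A = -8 - 8 = -16)
(A*(-18))*10 = -16*(-18)*10 = 288*10 = 2880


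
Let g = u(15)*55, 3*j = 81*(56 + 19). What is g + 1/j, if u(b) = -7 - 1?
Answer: -890999/2025 ≈ -440.00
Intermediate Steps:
u(b) = -8
j = 2025 (j = (81*(56 + 19))/3 = (81*75)/3 = (1/3)*6075 = 2025)
g = -440 (g = -8*55 = -440)
g + 1/j = -440 + 1/2025 = -890999/2025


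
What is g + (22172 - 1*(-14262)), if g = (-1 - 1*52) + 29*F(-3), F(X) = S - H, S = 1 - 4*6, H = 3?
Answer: 35627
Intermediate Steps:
S = -23 (S = 1 - 24 = -23)
F(X) = -26 (F(X) = -23 - 1*3 = -23 - 3 = -26)
g = -807 (g = (-1 - 1*52) + 29*(-26) = (-1 - 52) - 754 = -53 - 754 = -807)
g + (22172 - 1*(-14262)) = -807 + (22172 - 1*(-14262)) = -807 + (22172 + 14262) = -807 + 36434 = 35627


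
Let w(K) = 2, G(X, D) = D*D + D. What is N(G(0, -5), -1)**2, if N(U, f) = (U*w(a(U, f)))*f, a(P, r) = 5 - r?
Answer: 1600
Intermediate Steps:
G(X, D) = D + D**2 (G(X, D) = D**2 + D = D + D**2)
N(U, f) = 2*U*f (N(U, f) = (U*2)*f = (2*U)*f = 2*U*f)
N(G(0, -5), -1)**2 = (2*(-5*(1 - 5))*(-1))**2 = (2*(-5*(-4))*(-1))**2 = (2*20*(-1))**2 = (-40)**2 = 1600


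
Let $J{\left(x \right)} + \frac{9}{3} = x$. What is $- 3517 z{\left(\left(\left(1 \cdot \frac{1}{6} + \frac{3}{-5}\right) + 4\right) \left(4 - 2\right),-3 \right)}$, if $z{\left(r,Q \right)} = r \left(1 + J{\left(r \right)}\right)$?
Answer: $- \frac{28976563}{225} \approx -1.2878 \cdot 10^{5}$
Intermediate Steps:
$J{\left(x \right)} = -3 + x$
$z{\left(r,Q \right)} = r \left(-2 + r\right)$ ($z{\left(r,Q \right)} = r \left(1 + \left(-3 + r\right)\right) = r \left(-2 + r\right)$)
$- 3517 z{\left(\left(\left(1 \cdot \frac{1}{6} + \frac{3}{-5}\right) + 4\right) \left(4 - 2\right),-3 \right)} = - 3517 \left(\left(1 \cdot \frac{1}{6} + \frac{3}{-5}\right) + 4\right) \left(4 - 2\right) \left(-2 + \left(\left(1 \cdot \frac{1}{6} + \frac{3}{-5}\right) + 4\right) \left(4 - 2\right)\right) = - 3517 \left(\left(1 \cdot \frac{1}{6} + 3 \left(- \frac{1}{5}\right)\right) + 4\right) 2 \left(-2 + \left(\left(1 \cdot \frac{1}{6} + 3 \left(- \frac{1}{5}\right)\right) + 4\right) 2\right) = - 3517 \left(\left(\frac{1}{6} - \frac{3}{5}\right) + 4\right) 2 \left(-2 + \left(\left(\frac{1}{6} - \frac{3}{5}\right) + 4\right) 2\right) = - 3517 \left(- \frac{13}{30} + 4\right) 2 \left(-2 + \left(- \frac{13}{30} + 4\right) 2\right) = - 3517 \cdot \frac{107}{30} \cdot 2 \left(-2 + \frac{107}{30} \cdot 2\right) = - 3517 \frac{107 \left(-2 + \frac{107}{15}\right)}{15} = - 3517 \cdot \frac{107}{15} \cdot \frac{77}{15} = \left(-3517\right) \frac{8239}{225} = - \frac{28976563}{225}$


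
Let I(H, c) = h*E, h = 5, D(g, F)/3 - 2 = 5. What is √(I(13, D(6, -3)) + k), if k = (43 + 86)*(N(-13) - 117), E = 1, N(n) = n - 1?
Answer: I*√16894 ≈ 129.98*I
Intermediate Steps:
N(n) = -1 + n
D(g, F) = 21 (D(g, F) = 6 + 3*5 = 6 + 15 = 21)
I(H, c) = 5 (I(H, c) = 5*1 = 5)
k = -16899 (k = (43 + 86)*((-1 - 13) - 117) = 129*(-14 - 117) = 129*(-131) = -16899)
√(I(13, D(6, -3)) + k) = √(5 - 16899) = √(-16894) = I*√16894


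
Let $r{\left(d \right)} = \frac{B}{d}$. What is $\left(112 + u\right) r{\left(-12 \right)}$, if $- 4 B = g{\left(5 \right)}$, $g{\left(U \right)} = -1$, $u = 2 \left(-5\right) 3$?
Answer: $- \frac{41}{24} \approx -1.7083$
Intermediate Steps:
$u = -30$ ($u = \left(-10\right) 3 = -30$)
$B = \frac{1}{4}$ ($B = \left(- \frac{1}{4}\right) \left(-1\right) = \frac{1}{4} \approx 0.25$)
$r{\left(d \right)} = \frac{1}{4 d}$
$\left(112 + u\right) r{\left(-12 \right)} = \left(112 - 30\right) \frac{1}{4 \left(-12\right)} = 82 \cdot \frac{1}{4} \left(- \frac{1}{12}\right) = 82 \left(- \frac{1}{48}\right) = - \frac{41}{24}$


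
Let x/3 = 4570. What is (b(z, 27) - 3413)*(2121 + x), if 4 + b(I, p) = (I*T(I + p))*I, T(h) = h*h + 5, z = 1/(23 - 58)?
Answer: -81161395040484/1500625 ≈ -5.4085e+7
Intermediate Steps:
x = 13710 (x = 3*4570 = 13710)
z = -1/35 (z = 1/(-35) = -1/35 ≈ -0.028571)
T(h) = 5 + h**2 (T(h) = h**2 + 5 = 5 + h**2)
b(I, p) = -4 + I**2*(5 + (I + p)**2) (b(I, p) = -4 + (I*(5 + (I + p)**2))*I = -4 + I**2*(5 + (I + p)**2))
(b(z, 27) - 3413)*(2121 + x) = ((-4 + (-1/35)**2*(5 + (-1/35 + 27)**2)) - 3413)*(2121 + 13710) = ((-4 + (5 + (944/35)**2)/1225) - 3413)*15831 = ((-4 + (5 + 891136/1225)/1225) - 3413)*15831 = ((-4 + (1/1225)*(897261/1225)) - 3413)*15831 = ((-4 + 897261/1500625) - 3413)*15831 = (-5105239/1500625 - 3413)*15831 = -5126738364/1500625*15831 = -81161395040484/1500625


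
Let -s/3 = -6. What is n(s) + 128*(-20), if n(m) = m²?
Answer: -2236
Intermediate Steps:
s = 18 (s = -3*(-6) = 18)
n(s) + 128*(-20) = 18² + 128*(-20) = 324 - 2560 = -2236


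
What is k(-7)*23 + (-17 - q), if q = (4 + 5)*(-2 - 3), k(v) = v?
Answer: -133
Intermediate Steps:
q = -45 (q = 9*(-5) = -45)
k(-7)*23 + (-17 - q) = -7*23 + (-17 - 1*(-45)) = -161 + (-17 + 45) = -161 + 28 = -133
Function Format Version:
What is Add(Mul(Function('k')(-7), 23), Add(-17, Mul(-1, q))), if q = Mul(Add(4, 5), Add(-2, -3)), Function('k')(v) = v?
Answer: -133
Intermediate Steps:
q = -45 (q = Mul(9, -5) = -45)
Add(Mul(Function('k')(-7), 23), Add(-17, Mul(-1, q))) = Add(Mul(-7, 23), Add(-17, Mul(-1, -45))) = Add(-161, Add(-17, 45)) = Add(-161, 28) = -133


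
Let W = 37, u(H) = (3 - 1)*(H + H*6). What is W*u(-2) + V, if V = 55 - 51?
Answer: -1032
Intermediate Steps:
u(H) = 14*H (u(H) = 2*(H + 6*H) = 2*(7*H) = 14*H)
V = 4
W*u(-2) + V = 37*(14*(-2)) + 4 = 37*(-28) + 4 = -1036 + 4 = -1032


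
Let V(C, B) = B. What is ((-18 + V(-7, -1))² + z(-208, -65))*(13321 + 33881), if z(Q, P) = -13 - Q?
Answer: 26244312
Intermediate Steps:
((-18 + V(-7, -1))² + z(-208, -65))*(13321 + 33881) = ((-18 - 1)² + (-13 - 1*(-208)))*(13321 + 33881) = ((-19)² + (-13 + 208))*47202 = (361 + 195)*47202 = 556*47202 = 26244312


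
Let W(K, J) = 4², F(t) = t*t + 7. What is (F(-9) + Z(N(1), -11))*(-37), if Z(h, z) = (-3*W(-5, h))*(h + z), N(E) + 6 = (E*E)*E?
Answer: -31672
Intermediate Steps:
F(t) = 7 + t² (F(t) = t² + 7 = 7 + t²)
W(K, J) = 16
N(E) = -6 + E³ (N(E) = -6 + (E*E)*E = -6 + E²*E = -6 + E³)
Z(h, z) = -48*h - 48*z (Z(h, z) = (-3*16)*(h + z) = -48*(h + z) = -48*h - 48*z)
(F(-9) + Z(N(1), -11))*(-37) = ((7 + (-9)²) + (-48*(-6 + 1³) - 48*(-11)))*(-37) = ((7 + 81) + (-48*(-6 + 1) + 528))*(-37) = (88 + (-48*(-5) + 528))*(-37) = (88 + (240 + 528))*(-37) = (88 + 768)*(-37) = 856*(-37) = -31672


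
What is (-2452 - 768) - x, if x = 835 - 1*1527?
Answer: -2528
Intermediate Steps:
x = -692 (x = 835 - 1527 = -692)
(-2452 - 768) - x = (-2452 - 768) - 1*(-692) = -3220 + 692 = -2528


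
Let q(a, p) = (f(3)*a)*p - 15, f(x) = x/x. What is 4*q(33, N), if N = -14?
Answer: -1908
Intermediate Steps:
f(x) = 1
q(a, p) = -15 + a*p (q(a, p) = (1*a)*p - 15 = a*p - 15 = -15 + a*p)
4*q(33, N) = 4*(-15 + 33*(-14)) = 4*(-15 - 462) = 4*(-477) = -1908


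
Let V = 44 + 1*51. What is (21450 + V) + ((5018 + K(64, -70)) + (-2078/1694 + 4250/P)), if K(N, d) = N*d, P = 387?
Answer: 7241762144/327789 ≈ 22093.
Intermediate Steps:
V = 95 (V = 44 + 51 = 95)
(21450 + V) + ((5018 + K(64, -70)) + (-2078/1694 + 4250/P)) = (21450 + 95) + ((5018 + 64*(-70)) + (-2078/1694 + 4250/387)) = 21545 + ((5018 - 4480) + (-2078*1/1694 + 4250*(1/387))) = 21545 + (538 + (-1039/847 + 4250/387)) = 21545 + (538 + 3197657/327789) = 21545 + 179548139/327789 = 7241762144/327789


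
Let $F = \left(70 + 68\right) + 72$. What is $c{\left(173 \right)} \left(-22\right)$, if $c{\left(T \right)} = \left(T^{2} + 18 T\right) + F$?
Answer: $-731566$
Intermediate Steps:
$F = 210$ ($F = 138 + 72 = 210$)
$c{\left(T \right)} = 210 + T^{2} + 18 T$ ($c{\left(T \right)} = \left(T^{2} + 18 T\right) + 210 = 210 + T^{2} + 18 T$)
$c{\left(173 \right)} \left(-22\right) = \left(210 + 173^{2} + 18 \cdot 173\right) \left(-22\right) = \left(210 + 29929 + 3114\right) \left(-22\right) = 33253 \left(-22\right) = -731566$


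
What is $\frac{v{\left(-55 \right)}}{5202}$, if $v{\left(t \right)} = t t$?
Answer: $\frac{3025}{5202} \approx 0.58151$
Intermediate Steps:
$v{\left(t \right)} = t^{2}$
$\frac{v{\left(-55 \right)}}{5202} = \frac{\left(-55\right)^{2}}{5202} = 3025 \cdot \frac{1}{5202} = \frac{3025}{5202}$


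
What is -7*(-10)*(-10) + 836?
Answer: 136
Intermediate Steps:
-7*(-10)*(-10) + 836 = 70*(-10) + 836 = -700 + 836 = 136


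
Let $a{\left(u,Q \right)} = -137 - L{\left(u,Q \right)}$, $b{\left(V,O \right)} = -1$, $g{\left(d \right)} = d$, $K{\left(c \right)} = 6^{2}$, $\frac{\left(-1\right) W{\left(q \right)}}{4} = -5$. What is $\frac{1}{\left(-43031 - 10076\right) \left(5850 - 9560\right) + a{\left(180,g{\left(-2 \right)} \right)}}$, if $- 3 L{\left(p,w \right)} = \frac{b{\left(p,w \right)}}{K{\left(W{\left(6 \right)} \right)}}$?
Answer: $\frac{108}{21278897963} \approx 5.0754 \cdot 10^{-9}$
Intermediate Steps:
$W{\left(q \right)} = 20$ ($W{\left(q \right)} = \left(-4\right) \left(-5\right) = 20$)
$K{\left(c \right)} = 36$
$L{\left(p,w \right)} = \frac{1}{108}$ ($L{\left(p,w \right)} = - \frac{\left(-1\right) \frac{1}{36}}{3} = \left(- \frac{1}{3}\right) \left(- \frac{1}{36}\right) = \frac{1}{108}$)
$a{\left(u,Q \right)} = - \frac{14797}{108}$ ($a{\left(u,Q \right)} = -137 - \frac{1}{108} = - \frac{14797}{108}$)
$\frac{1}{\left(-43031 - 10076\right) \left(5850 - 9560\right) + a{\left(180,g{\left(-2 \right)} \right)}} = \frac{1}{\left(-43031 - 10076\right) \left(5850 - 9560\right) - \frac{14797}{108}} = \frac{1}{\left(-53107\right) \left(-3710\right) - \frac{14797}{108}} = \frac{1}{197026970 - \frac{14797}{108}} = \frac{1}{\frac{21278897963}{108}} = \frac{108}{21278897963}$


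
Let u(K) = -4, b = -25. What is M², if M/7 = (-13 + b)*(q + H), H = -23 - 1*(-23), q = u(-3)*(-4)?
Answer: 18113536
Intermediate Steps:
q = 16 (q = -4*(-4) = 16)
H = 0 (H = -23 + 23 = 0)
M = -4256 (M = 7*((-13 - 25)*(16 + 0)) = 7*(-38*16) = 7*(-608) = -4256)
M² = (-4256)² = 18113536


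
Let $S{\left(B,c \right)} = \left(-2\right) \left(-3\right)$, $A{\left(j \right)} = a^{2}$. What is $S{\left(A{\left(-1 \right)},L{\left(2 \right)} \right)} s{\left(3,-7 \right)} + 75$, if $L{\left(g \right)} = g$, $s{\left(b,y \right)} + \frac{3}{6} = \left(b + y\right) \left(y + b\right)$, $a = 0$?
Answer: $168$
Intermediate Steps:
$A{\left(j \right)} = 0$ ($A{\left(j \right)} = 0^{2} = 0$)
$s{\left(b,y \right)} = - \frac{1}{2} + \left(b + y\right)^{2}$ ($s{\left(b,y \right)} = - \frac{1}{2} + \left(b + y\right) \left(y + b\right) = - \frac{1}{2} + \left(b + y\right) \left(b + y\right) = - \frac{1}{2} + \left(b + y\right)^{2}$)
$S{\left(B,c \right)} = 6$
$S{\left(A{\left(-1 \right)},L{\left(2 \right)} \right)} s{\left(3,-7 \right)} + 75 = 6 \left(- \frac{1}{2} + \left(3 - 7\right)^{2}\right) + 75 = 6 \left(- \frac{1}{2} + \left(-4\right)^{2}\right) + 75 = 6 \left(- \frac{1}{2} + 16\right) + 75 = 6 \cdot \frac{31}{2} + 75 = 93 + 75 = 168$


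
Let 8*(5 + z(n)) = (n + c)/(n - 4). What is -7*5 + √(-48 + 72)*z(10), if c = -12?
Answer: -35 - 121*√6/12 ≈ -59.699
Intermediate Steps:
z(n) = -5 + (-12 + n)/(8*(-4 + n)) (z(n) = -5 + ((n - 12)/(n - 4))/8 = -5 + ((-12 + n)/(-4 + n))/8 = -5 + (-12 + n)/(8*(-4 + n)))
-7*5 + √(-48 + 72)*z(10) = -7*5 + √(-48 + 72)*((148 - 39*10)/(8*(-4 + 10))) = -35 + √24*((⅛)*(148 - 390)/6) = -35 + (2*√6)*((⅛)*(⅙)*(-242)) = -35 + (2*√6)*(-121/24) = -35 - 121*√6/12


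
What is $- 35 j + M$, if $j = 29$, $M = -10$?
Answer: $-1025$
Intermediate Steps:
$- 35 j + M = \left(-35\right) 29 - 10 = -1015 - 10 = -1025$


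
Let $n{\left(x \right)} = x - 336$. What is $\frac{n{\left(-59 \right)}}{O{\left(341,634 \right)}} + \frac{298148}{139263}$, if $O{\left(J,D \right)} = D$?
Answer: $\frac{134016947}{88292742} \approx 1.5179$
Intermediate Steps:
$n{\left(x \right)} = -336 + x$ ($n{\left(x \right)} = x - 336 = -336 + x$)
$\frac{n{\left(-59 \right)}}{O{\left(341,634 \right)}} + \frac{298148}{139263} = \frac{-336 - 59}{634} + \frac{298148}{139263} = \left(-395\right) \frac{1}{634} + 298148 \cdot \frac{1}{139263} = - \frac{395}{634} + \frac{298148}{139263} = \frac{134016947}{88292742}$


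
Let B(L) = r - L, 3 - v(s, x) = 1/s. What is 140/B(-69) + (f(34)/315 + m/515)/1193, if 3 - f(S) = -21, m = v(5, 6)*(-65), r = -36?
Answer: 200691374/47308415 ≈ 4.2422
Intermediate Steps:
v(s, x) = 3 - 1/s
B(L) = -36 - L
m = -182 (m = (3 - 1/5)*(-65) = (3 - 1*⅕)*(-65) = (3 - ⅕)*(-65) = (14/5)*(-65) = -182)
f(S) = 24 (f(S) = 3 - 1*(-21) = 3 + 21 = 24)
140/B(-69) + (f(34)/315 + m/515)/1193 = 140/(-36 - 1*(-69)) + (24/315 - 182/515)/1193 = 140/(-36 + 69) + (24*(1/315) - 182*1/515)*(1/1193) = 140/33 + (8/105 - 182/515)*(1/1193) = 140*(1/33) - 2998/10815*1/1193 = 140/33 - 2998/12902295 = 200691374/47308415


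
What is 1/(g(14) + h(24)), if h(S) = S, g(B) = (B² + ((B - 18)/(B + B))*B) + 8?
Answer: 1/226 ≈ 0.0044248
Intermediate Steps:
g(B) = -1 + B² + B/2 (g(B) = (B² + ((-18 + B)/((2*B)))*B) + 8 = (B² + ((-18 + B)*(1/(2*B)))*B) + 8 = (B² + ((-18 + B)/(2*B))*B) + 8 = (B² + (-9 + B/2)) + 8 = (-9 + B² + B/2) + 8 = -1 + B² + B/2)
1/(g(14) + h(24)) = 1/((-1 + 14² + (½)*14) + 24) = 1/((-1 + 196 + 7) + 24) = 1/(202 + 24) = 1/226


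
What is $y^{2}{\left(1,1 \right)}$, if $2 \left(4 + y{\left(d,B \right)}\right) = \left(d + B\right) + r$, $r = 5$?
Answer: $\frac{1}{4} \approx 0.25$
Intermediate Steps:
$y{\left(d,B \right)} = - \frac{3}{2} + \frac{B}{2} + \frac{d}{2}$ ($y{\left(d,B \right)} = -4 + \frac{\left(d + B\right) + 5}{2} = -4 + \frac{\left(B + d\right) + 5}{2} = -4 + \frac{5 + B + d}{2} = -4 + \left(\frac{5}{2} + \frac{B}{2} + \frac{d}{2}\right) = - \frac{3}{2} + \frac{B}{2} + \frac{d}{2}$)
$y^{2}{\left(1,1 \right)} = \left(- \frac{3}{2} + \frac{1}{2} \cdot 1 + \frac{1}{2} \cdot 1\right)^{2} = \left(- \frac{3}{2} + \frac{1}{2} + \frac{1}{2}\right)^{2} = \left(- \frac{1}{2}\right)^{2} = \frac{1}{4}$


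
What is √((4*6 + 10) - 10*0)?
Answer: √34 ≈ 5.8309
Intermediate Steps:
√((4*6 + 10) - 10*0) = √((24 + 10) + 0) = √(34 + 0) = √34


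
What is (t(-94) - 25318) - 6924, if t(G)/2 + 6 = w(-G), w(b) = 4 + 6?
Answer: -32234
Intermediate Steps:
w(b) = 10
t(G) = 8 (t(G) = -12 + 2*10 = -12 + 20 = 8)
(t(-94) - 25318) - 6924 = (8 - 25318) - 6924 = -25310 - 6924 = -32234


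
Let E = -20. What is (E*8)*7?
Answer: -1120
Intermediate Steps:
(E*8)*7 = -20*8*7 = -160*7 = -1120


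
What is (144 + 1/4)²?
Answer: 332929/16 ≈ 20808.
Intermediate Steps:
(144 + 1/4)² = (144 + ¼)² = (577/4)² = 332929/16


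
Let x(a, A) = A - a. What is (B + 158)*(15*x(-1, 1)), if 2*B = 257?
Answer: 8595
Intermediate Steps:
B = 257/2 (B = (1/2)*257 = 257/2 ≈ 128.50)
(B + 158)*(15*x(-1, 1)) = (257/2 + 158)*(15*(1 - 1*(-1))) = 573*(15*(1 + 1))/2 = 573*(15*2)/2 = (573/2)*30 = 8595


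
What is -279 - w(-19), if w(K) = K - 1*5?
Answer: -255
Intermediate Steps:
w(K) = -5 + K (w(K) = K - 5 = -5 + K)
-279 - w(-19) = -279 - (-5 - 19) = -279 - 1*(-24) = -279 + 24 = -255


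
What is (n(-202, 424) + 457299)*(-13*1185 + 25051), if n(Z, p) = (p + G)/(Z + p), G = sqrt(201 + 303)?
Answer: 489634828046/111 + 9646*sqrt(14)/37 ≈ 4.4111e+9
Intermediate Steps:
G = 6*sqrt(14) (G = sqrt(504) = 6*sqrt(14) ≈ 22.450)
n(Z, p) = (p + 6*sqrt(14))/(Z + p)
(n(-202, 424) + 457299)*(-13*1185 + 25051) = ((424 + 6*sqrt(14))/(-202 + 424) + 457299)*(-13*1185 + 25051) = ((424 + 6*sqrt(14))/222 + 457299)*(-15405 + 25051) = ((424 + 6*sqrt(14))/222 + 457299)*9646 = ((212/111 + sqrt(14)/37) + 457299)*9646 = (50760401/111 + sqrt(14)/37)*9646 = 489634828046/111 + 9646*sqrt(14)/37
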